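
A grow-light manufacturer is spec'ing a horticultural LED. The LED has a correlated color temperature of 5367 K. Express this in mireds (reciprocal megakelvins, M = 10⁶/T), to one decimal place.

186.3 mireds

M = 10⁶ / 5367 = 186.324 → 186.3 mireds.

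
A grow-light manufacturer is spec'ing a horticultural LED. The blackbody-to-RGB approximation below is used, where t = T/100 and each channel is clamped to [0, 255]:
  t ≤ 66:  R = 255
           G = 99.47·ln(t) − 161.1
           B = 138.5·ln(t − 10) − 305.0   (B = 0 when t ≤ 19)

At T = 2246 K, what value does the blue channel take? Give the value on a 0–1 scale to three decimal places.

t = 2246/100 = 22.46; the t ≤ 66 branch applies.
B = 138.5·ln(22.46 − 10) − 305.0 = 138.5·ln 12.46 − 305.0 = 138.5·2.5225 − 305.0 = 44.370.
On a 0–1 scale: 44.370/255 = 0.1740 → 0.174.

0.174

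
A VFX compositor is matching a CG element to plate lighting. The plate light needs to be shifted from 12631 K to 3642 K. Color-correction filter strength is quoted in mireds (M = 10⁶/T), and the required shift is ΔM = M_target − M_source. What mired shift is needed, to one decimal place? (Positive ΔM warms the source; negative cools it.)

+195.4 mireds

M_source = 10⁶/12631 = 79.170; M_target = 10⁶/3642 = 274.574.
ΔM = 274.574 − 79.170 = 195.404 → +195.4 mireds, a warming shift.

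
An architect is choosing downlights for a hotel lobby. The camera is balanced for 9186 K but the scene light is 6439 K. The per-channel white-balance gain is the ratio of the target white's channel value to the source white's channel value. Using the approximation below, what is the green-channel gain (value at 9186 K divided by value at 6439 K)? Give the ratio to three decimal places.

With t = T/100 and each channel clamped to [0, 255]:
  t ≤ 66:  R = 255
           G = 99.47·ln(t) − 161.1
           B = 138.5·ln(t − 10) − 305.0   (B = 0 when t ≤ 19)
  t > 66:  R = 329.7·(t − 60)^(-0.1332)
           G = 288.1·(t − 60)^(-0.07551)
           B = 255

0.876

At 6439 K (t = 64.39):
  G = 99.47·ln 64.39 − 161.1 = 99.47·4.1650 − 161.1 = 253.188.
At 9186 K (t = 91.86):
  G = 288.1·(91.86 − 60)^(-0.07551) = 288.1·31.86^(-0.07551) = 288.1·0.77000 = 221.837.
Gain = 221.837 / 253.188 = 0.8762 → 0.876.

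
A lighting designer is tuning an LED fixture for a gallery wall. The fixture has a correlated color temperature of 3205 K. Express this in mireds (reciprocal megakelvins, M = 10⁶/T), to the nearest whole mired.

M = 10⁶ / 3205 = 312.012 → 312 mireds.

312 mireds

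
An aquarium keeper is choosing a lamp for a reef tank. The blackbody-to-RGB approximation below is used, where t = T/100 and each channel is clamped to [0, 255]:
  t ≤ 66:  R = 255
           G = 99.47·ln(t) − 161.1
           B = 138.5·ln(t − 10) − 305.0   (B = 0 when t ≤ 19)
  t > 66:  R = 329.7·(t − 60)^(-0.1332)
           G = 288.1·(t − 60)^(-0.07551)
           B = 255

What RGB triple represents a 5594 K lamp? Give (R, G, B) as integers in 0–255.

(255, 239, 225)

t = 5594/100 = 55.94; the t ≤ 66 branch applies.
R = 255 by definition for t ≤ 66.
G = 99.47·ln 55.94 − 161.1 = 99.47·4.0243 − 161.1 = 239.195.
B = 138.5·ln(55.94 − 10) − 305.0 = 138.5·ln 45.94 − 305.0 = 138.5·3.8273 − 305.0 = 225.086.
Rounded: (255, 239, 225).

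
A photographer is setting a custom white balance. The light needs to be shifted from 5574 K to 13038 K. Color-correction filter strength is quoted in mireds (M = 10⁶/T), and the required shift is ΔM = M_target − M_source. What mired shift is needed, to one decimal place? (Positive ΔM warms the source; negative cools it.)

-102.7 mireds

M_source = 10⁶/5574 = 179.404; M_target = 10⁶/13038 = 76.699.
ΔM = 76.699 − 179.404 = -102.705 → -102.7 mireds, a cooling shift.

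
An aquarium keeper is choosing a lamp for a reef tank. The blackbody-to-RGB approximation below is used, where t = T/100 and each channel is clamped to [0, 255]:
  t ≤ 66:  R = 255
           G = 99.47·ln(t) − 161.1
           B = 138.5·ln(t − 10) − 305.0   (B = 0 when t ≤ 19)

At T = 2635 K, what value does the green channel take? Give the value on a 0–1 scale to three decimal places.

0.644

t = 2635/100 = 26.35; the t ≤ 66 branch applies.
G = 99.47·ln 26.35 − 161.1 = 99.47·3.2715 − 161.1 = 164.313.
On a 0–1 scale: 164.313/255 = 0.6444 → 0.644.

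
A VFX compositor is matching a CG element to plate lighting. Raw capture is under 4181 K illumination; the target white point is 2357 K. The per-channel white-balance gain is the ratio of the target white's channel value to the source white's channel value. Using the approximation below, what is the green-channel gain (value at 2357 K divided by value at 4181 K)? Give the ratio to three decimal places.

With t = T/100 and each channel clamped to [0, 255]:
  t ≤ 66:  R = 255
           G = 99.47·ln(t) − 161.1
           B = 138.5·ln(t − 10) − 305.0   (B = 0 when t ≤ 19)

At 4181 K (t = 41.81):
  G = 99.47·ln 41.81 − 161.1 = 99.47·3.7331 − 161.1 = 210.235.
At 2357 K (t = 23.57):
  G = 99.47·ln 23.57 − 161.1 = 99.47·3.1600 − 161.1 = 153.223.
Gain = 153.223 / 210.235 = 0.7288 → 0.729.

0.729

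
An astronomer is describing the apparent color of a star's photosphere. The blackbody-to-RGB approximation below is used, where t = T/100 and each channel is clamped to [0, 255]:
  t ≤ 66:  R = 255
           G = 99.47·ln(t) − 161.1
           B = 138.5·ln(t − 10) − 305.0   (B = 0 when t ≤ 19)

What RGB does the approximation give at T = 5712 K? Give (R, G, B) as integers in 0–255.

t = 5712/100 = 57.12; the t ≤ 66 branch applies.
R = 255 by definition for t ≤ 66.
G = 99.47·ln 57.12 − 161.1 = 99.47·4.0452 − 161.1 = 241.272.
B = 138.5·ln(57.12 − 10) − 305.0 = 138.5·ln 47.12 − 305.0 = 138.5·3.8527 − 305.0 = 228.599.
Rounded: (255, 241, 229).

(255, 241, 229)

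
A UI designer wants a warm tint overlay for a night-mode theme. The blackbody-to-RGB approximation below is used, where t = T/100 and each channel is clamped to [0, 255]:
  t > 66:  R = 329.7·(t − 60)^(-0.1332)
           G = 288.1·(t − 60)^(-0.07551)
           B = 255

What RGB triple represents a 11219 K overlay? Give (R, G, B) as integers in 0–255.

(195, 214, 255)

t = 11219/100 = 112.19; the t > 66 branch applies.
R = 329.7·(112.19 − 60)^(-0.1332) = 329.7·52.19^(-0.1332) = 329.7·0.59050 = 194.687.
G = 288.1·(112.19 − 60)^(-0.07551) = 288.1·52.19^(-0.07551) = 288.1·0.74183 = 213.722.
B = 255 by definition for t > 66.
Rounded: (195, 214, 255).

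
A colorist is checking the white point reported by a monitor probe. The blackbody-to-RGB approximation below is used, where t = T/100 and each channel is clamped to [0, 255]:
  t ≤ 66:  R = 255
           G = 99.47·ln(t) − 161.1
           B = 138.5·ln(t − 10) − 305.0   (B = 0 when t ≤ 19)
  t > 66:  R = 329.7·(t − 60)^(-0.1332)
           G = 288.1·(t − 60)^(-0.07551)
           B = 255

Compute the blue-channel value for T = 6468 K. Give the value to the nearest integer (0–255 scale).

249

t = 6468/100 = 64.68; the t ≤ 66 branch applies.
B = 138.5·ln(64.68 − 10) − 305.0 = 138.5·ln 54.68 − 305.0 = 138.5·4.0015 − 305.0 = 249.207.
Rounded: 249.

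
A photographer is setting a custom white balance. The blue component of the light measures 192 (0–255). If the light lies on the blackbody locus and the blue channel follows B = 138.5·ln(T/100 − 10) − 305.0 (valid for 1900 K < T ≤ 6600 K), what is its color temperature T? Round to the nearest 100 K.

4600 K

ln(t − 10) = (192 + 305.0) / 138.5 = 3.5884.
t − 10 = e^3.5884 = 36.178, so t = 46.178.
T = 100·t = 4618 K → 4600 K to the nearest 100 K.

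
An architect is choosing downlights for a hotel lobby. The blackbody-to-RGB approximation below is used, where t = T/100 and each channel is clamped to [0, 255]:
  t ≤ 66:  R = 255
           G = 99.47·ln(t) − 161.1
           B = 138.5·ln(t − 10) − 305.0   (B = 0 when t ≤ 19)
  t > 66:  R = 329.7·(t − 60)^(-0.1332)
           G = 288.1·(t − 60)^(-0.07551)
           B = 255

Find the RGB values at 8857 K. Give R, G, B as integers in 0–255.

t = 8857/100 = 88.57; the t > 66 branch applies.
R = 329.7·(88.57 − 60)^(-0.1332) = 329.7·28.57^(-0.1332) = 329.7·0.63984 = 210.956.
G = 288.1·(88.57 − 60)^(-0.07551) = 288.1·28.57^(-0.07551) = 288.1·0.77636 = 223.670.
B = 255 by definition for t > 66.
Rounded: (211, 224, 255).

R=211, G=224, B=255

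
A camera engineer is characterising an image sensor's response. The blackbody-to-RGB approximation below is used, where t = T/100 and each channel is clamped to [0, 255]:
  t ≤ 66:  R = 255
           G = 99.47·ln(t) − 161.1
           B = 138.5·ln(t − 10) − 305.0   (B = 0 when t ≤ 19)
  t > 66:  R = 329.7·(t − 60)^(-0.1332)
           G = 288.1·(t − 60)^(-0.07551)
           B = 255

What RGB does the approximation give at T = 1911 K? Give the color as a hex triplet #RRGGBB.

t = 1911/100 = 19.11; the t ≤ 66 branch applies.
R = 255 by definition for t ≤ 66.
G = 99.47·ln 19.11 − 161.1 = 99.47·2.9502 − 161.1 = 132.358.
B = 138.5·ln(19.11 − 10) − 305.0 = 138.5·ln 9.11 − 305.0 = 138.5·2.2094 − 305.0 = 0.998.
Rounded: (255, 132, 1).
In hex: #FF8401.

#FF8401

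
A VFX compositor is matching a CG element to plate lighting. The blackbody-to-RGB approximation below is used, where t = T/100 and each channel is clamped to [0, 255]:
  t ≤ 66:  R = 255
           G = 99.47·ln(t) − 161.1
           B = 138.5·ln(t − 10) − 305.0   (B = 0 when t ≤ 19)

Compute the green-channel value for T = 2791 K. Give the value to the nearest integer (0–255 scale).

t = 2791/100 = 27.91; the t ≤ 66 branch applies.
G = 99.47·ln 27.91 − 161.1 = 99.47·3.3290 − 161.1 = 170.034.
Rounded: 170.

170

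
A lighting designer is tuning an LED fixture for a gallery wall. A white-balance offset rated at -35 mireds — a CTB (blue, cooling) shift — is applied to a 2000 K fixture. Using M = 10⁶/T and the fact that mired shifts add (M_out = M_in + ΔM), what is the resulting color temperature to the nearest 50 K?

2150 K

M_in = 10⁶/2000 = 500.00 mireds.
M_out = 500.00 + (-35) = 465.00 mireds.
T_out = 10⁶/465.00 = 2150.5 K → 2150 K.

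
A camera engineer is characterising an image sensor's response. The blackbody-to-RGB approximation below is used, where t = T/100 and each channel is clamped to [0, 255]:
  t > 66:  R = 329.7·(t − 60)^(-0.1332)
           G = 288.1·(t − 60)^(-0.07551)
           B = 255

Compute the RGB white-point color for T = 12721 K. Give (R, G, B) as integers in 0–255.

(188, 210, 255)

t = 12721/100 = 127.21; the t > 66 branch applies.
R = 329.7·(127.21 − 60)^(-0.1332) = 329.7·67.21^(-0.1332) = 329.7·0.57093 = 188.237.
G = 288.1·(127.21 − 60)^(-0.07551) = 288.1·67.21^(-0.07551) = 288.1·0.72780 = 209.678.
B = 255 by definition for t > 66.
Rounded: (188, 210, 255).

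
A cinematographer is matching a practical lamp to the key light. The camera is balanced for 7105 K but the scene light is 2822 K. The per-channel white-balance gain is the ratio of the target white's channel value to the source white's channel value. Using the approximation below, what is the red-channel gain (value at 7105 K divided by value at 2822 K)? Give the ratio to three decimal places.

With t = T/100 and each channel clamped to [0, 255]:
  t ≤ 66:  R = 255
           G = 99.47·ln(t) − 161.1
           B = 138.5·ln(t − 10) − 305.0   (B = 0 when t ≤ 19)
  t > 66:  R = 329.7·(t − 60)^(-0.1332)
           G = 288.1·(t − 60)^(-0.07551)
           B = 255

At 2822 K (t = 28.22):
  R = 255 by definition for t ≤ 66.
At 7105 K (t = 71.05):
  R = 329.7·(71.05 − 60)^(-0.1332) = 329.7·11.05^(-0.1332) = 329.7·0.72615 = 239.410.
Gain = 239.410 / 255.000 = 0.9389 → 0.939.

0.939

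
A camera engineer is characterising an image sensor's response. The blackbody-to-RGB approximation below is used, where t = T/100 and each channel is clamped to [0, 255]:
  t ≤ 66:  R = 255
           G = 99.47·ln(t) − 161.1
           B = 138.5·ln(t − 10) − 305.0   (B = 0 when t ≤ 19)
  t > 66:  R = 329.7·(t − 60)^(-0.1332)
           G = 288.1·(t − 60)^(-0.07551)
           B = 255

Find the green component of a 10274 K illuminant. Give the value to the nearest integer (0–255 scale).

t = 10274/100 = 102.74; the t > 66 branch applies.
G = 288.1·(102.74 − 60)^(-0.07551) = 288.1·42.74^(-0.07551) = 288.1·0.75311 = 216.970.
Rounded: 217.

217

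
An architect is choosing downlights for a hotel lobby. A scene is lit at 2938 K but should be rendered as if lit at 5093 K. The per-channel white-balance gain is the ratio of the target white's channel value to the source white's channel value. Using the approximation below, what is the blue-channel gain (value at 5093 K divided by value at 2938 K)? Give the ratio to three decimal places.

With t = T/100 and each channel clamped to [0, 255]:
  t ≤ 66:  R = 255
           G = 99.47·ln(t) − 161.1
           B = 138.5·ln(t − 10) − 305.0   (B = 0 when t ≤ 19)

1.981

At 2938 K (t = 29.38):
  B = 138.5·ln(29.38 − 10) − 305.0 = 138.5·ln 19.38 − 305.0 = 138.5·2.9642 − 305.0 = 105.547.
At 5093 K (t = 50.93):
  B = 138.5·ln(50.93 − 10) − 305.0 = 138.5·ln 40.93 − 305.0 = 138.5·3.7119 − 305.0 = 209.093.
Gain = 209.093 / 105.547 = 1.9810 → 1.981.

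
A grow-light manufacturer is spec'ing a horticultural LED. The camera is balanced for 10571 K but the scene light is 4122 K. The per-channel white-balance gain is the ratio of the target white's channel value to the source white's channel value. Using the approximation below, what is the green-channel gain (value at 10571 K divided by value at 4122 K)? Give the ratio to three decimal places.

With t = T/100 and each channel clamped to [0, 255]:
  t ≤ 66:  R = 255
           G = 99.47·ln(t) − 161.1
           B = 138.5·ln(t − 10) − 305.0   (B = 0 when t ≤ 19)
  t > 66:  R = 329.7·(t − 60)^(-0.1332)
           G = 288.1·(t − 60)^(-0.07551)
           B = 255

At 4122 K (t = 41.22):
  G = 99.47·ln 41.22 − 161.1 = 99.47·3.7189 − 161.1 = 208.821.
At 10571 K (t = 105.71):
  G = 288.1·(105.71 − 60)^(-0.07551) = 288.1·45.71^(-0.07551) = 288.1·0.74929 = 215.872.
Gain = 215.872 / 208.821 = 1.0338 → 1.034.

1.034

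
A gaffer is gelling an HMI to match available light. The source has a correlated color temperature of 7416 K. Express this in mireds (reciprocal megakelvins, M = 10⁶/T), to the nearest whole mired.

M = 10⁶ / 7416 = 134.844 → 135 mireds.

135 mireds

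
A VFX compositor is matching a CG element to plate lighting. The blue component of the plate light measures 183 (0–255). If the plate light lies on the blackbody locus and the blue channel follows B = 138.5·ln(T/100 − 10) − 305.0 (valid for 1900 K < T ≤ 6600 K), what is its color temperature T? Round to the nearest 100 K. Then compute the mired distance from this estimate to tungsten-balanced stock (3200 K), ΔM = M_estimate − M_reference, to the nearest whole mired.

ln(t − 10) = (183 + 305.0) / 138.5 = 3.5235.
t − 10 = e^3.5235 = 33.902, so t = 43.902.
T = 100·t = 4390 K → 4400 K to the nearest 100 K.
M_estimate = 10⁶/4400 = 227.27; M_reference = 10⁶/3200 = 312.50.
ΔM = 227.27 − 312.50 = -85.23 → -85 mireds.

-85 mireds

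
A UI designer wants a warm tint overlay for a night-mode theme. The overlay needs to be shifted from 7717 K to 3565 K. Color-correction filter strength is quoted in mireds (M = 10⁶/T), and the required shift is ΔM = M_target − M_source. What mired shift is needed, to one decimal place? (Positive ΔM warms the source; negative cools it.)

M_source = 10⁶/7717 = 129.584; M_target = 10⁶/3565 = 280.505.
ΔM = 280.505 − 129.584 = 150.921 → +150.9 mireds, a warming shift.

+150.9 mireds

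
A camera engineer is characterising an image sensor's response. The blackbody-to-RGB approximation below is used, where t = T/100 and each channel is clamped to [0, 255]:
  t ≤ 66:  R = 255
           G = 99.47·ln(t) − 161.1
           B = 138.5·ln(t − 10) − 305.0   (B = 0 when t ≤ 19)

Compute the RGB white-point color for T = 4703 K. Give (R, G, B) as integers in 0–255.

(255, 222, 195)

t = 4703/100 = 47.03; the t ≤ 66 branch applies.
R = 255 by definition for t ≤ 66.
G = 99.47·ln 47.03 − 161.1 = 99.47·3.8508 − 161.1 = 221.938.
B = 138.5·ln(47.03 − 10) − 305.0 = 138.5·ln 37.03 − 305.0 = 138.5·3.6117 − 305.0 = 195.224.
Rounded: (255, 222, 195).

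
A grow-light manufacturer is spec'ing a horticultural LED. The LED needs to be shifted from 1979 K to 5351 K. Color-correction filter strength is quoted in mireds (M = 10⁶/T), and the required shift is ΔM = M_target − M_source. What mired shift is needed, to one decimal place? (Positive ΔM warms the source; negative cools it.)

M_source = 10⁶/1979 = 505.306; M_target = 10⁶/5351 = 186.881.
ΔM = 186.881 − 505.306 = -318.425 → -318.4 mireds, a cooling shift.

-318.4 mireds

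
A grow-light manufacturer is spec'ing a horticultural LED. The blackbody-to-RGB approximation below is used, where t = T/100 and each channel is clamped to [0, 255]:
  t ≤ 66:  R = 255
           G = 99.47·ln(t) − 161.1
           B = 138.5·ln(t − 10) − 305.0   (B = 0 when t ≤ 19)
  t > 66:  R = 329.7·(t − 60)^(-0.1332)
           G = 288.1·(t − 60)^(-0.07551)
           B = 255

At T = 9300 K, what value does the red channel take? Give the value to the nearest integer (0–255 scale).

207

t = 9300/100 = 93; the t > 66 branch applies.
R = 329.7·(93 − 60)^(-0.1332) = 329.7·33^(-0.1332) = 329.7·0.62767 = 206.944.
Rounded: 207.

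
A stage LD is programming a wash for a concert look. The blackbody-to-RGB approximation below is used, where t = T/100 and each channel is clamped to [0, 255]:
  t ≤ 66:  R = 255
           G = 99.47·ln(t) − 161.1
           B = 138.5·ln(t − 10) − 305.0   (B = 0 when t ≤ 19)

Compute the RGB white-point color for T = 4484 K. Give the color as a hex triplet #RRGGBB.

t = 4484/100 = 44.84; the t ≤ 66 branch applies.
R = 255 by definition for t ≤ 66.
G = 99.47·ln 44.84 − 161.1 = 99.47·3.8031 − 161.1 = 217.194.
B = 138.5·ln(44.84 − 10) − 305.0 = 138.5·ln 34.84 − 305.0 = 138.5·3.5508 − 305.0 = 186.781.
Rounded: (255, 217, 187).
In hex: #FFD9BB.

#FFD9BB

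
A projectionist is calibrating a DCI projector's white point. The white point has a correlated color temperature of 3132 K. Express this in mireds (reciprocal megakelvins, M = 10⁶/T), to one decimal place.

319.3 mireds

M = 10⁶ / 3132 = 319.285 → 319.3 mireds.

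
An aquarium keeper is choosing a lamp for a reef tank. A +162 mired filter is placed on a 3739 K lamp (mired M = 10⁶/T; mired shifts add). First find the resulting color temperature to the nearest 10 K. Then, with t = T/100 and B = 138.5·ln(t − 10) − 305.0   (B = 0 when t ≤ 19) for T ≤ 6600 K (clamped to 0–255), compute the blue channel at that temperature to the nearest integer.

53

M_in = 10⁶/3739 = 267.45; M_out = 267.45 + (+162) = 429.45.
T_out = 10⁶/429.45 = 2328.6 K → 2330 K; t = 23.3.
B = 138.5·ln(23.3 − 10) − 305.0 = 138.5·ln 13.3 − 305.0 = 138.5·2.5878 − 305.0 = 53.405.
Rounded: 53.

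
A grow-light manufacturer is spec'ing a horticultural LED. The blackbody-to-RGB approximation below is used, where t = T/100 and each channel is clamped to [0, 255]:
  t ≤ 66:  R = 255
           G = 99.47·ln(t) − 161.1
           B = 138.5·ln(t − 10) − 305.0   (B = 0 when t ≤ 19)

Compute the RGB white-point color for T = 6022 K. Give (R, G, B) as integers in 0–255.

(255, 247, 237)

t = 6022/100 = 60.22; the t ≤ 66 branch applies.
R = 255 by definition for t ≤ 66.
G = 99.47·ln 60.22 − 161.1 = 99.47·4.0980 − 161.1 = 246.529.
B = 138.5·ln(60.22 − 10) − 305.0 = 138.5·ln 50.22 − 305.0 = 138.5·3.9164 − 305.0 = 237.423.
Rounded: (255, 247, 237).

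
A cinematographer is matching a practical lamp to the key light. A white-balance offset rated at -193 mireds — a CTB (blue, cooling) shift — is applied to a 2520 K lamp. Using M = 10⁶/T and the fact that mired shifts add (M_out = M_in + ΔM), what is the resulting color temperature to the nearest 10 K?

M_in = 10⁶/2520 = 396.83 mireds.
M_out = 396.83 + (-193) = 203.83 mireds.
T_out = 10⁶/203.83 = 4906.2 K → 4910 K.

4910 K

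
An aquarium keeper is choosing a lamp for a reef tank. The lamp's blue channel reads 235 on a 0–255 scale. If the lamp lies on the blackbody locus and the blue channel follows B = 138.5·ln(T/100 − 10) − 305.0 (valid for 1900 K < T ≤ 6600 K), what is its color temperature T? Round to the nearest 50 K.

5950 K

ln(t − 10) = (235 + 305.0) / 138.5 = 3.8989.
t − 10 = e^3.8989 = 49.349, so t = 59.349.
T = 100·t = 5935 K → 5950 K to the nearest 50 K.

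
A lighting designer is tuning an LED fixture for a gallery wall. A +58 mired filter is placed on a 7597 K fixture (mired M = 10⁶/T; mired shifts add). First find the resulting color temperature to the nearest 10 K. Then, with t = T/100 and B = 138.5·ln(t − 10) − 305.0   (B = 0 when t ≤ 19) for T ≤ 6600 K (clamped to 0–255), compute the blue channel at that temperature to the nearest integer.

M_in = 10⁶/7597 = 131.63; M_out = 131.63 + (+58) = 189.63.
T_out = 10⁶/189.63 = 5273.4 K → 5270 K; t = 52.7.
B = 138.5·ln(52.7 − 10) − 305.0 = 138.5·ln 42.7 − 305.0 = 138.5·3.7542 − 305.0 = 214.957.
Rounded: 215.

215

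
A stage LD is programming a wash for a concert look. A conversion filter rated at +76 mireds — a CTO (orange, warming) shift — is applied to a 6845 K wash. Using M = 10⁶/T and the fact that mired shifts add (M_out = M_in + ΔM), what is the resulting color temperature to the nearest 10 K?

4500 K

M_in = 10⁶/6845 = 146.09 mireds.
M_out = 146.09 + (+76) = 222.09 mireds.
T_out = 10⁶/222.09 = 4502.6 K → 4500 K.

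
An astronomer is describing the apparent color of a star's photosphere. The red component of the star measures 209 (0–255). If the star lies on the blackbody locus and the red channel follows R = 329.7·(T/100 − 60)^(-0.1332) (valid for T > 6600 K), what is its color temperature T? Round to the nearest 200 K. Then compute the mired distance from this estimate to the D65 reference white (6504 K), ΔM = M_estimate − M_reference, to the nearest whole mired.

(t − 60)^(-0.1332) = 209/329.7 = 0.63391.
t − 60 = 0.63391^(1/-0.1332) = 0.63391^(-7.508) = 30.639, so t = 90.639.
T = 100·t = 9064 K → 9000 K to the nearest 200 K.
M_estimate = 10⁶/9000 = 111.11; M_reference = 10⁶/6504 = 153.75.
ΔM = 111.11 − 153.75 = -42.64 → -43 mireds.

-43 mireds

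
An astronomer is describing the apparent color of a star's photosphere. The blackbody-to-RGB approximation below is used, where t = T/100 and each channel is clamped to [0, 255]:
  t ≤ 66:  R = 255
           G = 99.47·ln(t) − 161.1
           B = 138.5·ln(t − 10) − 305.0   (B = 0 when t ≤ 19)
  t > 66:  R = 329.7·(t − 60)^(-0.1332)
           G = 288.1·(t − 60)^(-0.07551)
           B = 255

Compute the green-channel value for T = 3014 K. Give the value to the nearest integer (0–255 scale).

t = 3014/100 = 30.14; the t ≤ 66 branch applies.
G = 99.47·ln 30.14 − 161.1 = 99.47·3.4059 − 161.1 = 177.680.
Rounded: 178.

178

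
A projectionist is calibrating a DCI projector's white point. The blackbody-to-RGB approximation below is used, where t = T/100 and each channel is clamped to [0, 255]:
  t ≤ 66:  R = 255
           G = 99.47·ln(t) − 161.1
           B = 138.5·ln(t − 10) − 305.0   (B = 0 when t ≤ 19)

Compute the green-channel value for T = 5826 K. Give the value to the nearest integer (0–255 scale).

t = 5826/100 = 58.26; the t ≤ 66 branch applies.
G = 99.47·ln 58.26 − 161.1 = 99.47·4.0649 − 161.1 = 243.237.
Rounded: 243.

243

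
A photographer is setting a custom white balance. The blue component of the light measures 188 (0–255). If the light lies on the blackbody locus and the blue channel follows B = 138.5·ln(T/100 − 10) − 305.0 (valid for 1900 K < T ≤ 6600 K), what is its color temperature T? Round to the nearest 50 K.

ln(t − 10) = (188 + 305.0) / 138.5 = 3.5596.
t − 10 = e^3.5596 = 35.148, so t = 45.148.
T = 100·t = 4515 K → 4500 K to the nearest 50 K.

4500 K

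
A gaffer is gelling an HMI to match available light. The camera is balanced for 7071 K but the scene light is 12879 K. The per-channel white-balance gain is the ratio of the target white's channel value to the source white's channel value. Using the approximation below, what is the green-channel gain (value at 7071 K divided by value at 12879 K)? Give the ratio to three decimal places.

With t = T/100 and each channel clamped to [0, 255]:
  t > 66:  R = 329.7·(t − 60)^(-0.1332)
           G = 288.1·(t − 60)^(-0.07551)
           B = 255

1.151

At 12879 K (t = 128.79):
  G = 288.1·(128.79 − 60)^(-0.07551) = 288.1·68.79^(-0.07551) = 288.1·0.72652 = 209.311.
At 7071 K (t = 70.71):
  G = 288.1·(70.71 − 60)^(-0.07551) = 288.1·10.71^(-0.07551) = 288.1·0.83607 = 240.871.
Gain = 240.871 / 209.311 = 1.1508 → 1.151.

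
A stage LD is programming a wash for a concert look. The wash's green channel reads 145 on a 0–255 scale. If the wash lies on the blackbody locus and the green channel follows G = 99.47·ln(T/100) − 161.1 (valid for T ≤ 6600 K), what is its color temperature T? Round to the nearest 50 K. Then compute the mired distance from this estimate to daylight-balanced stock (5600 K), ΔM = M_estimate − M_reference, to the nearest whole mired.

+287 mireds

ln t = (145 + 161.1) / 99.47 = 3.0773.
t = e^3.0773 = 21.700.
T = 100·t = 2170 K → 2150 K to the nearest 50 K.
M_estimate = 10⁶/2150 = 465.12; M_reference = 10⁶/5600 = 178.57.
ΔM = 465.12 − 178.57 = 286.54 → +287 mireds.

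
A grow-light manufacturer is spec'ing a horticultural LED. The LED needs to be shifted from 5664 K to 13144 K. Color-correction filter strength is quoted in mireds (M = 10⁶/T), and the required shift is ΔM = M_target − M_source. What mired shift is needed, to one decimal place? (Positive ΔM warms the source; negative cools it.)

M_source = 10⁶/5664 = 176.554; M_target = 10⁶/13144 = 76.080.
ΔM = 76.080 − 176.554 = -100.473 → -100.5 mireds, a cooling shift.

-100.5 mireds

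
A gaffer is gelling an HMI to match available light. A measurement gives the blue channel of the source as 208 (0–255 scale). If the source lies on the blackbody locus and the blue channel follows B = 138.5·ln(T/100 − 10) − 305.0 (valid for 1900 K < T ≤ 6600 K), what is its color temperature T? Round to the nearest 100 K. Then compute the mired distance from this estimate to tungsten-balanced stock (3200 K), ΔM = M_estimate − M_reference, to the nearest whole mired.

-116 mireds

ln(t − 10) = (208 + 305.0) / 138.5 = 3.7040.
t − 10 = e^3.7040 = 40.608, so t = 50.608.
T = 100·t = 5061 K → 5100 K to the nearest 100 K.
M_estimate = 10⁶/5100 = 196.08; M_reference = 10⁶/3200 = 312.50.
ΔM = 196.08 − 312.50 = -116.42 → -116 mireds.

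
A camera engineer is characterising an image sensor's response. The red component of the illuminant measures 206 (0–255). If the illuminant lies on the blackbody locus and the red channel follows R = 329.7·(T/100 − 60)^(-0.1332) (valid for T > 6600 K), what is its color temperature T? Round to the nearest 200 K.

9400 K

(t − 60)^(-0.1332) = 206/329.7 = 0.62481.
t − 60 = 0.62481^(1/-0.1332) = 0.62481^(-7.508) = 34.152, so t = 94.152.
T = 100·t = 9415 K → 9400 K to the nearest 200 K.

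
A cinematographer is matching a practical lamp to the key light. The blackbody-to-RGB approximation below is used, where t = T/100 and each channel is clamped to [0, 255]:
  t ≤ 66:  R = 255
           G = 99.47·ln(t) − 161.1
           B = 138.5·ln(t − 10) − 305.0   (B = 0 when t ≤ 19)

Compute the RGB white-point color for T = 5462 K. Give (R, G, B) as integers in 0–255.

(255, 237, 221)

t = 5462/100 = 54.62; the t ≤ 66 branch applies.
R = 255 by definition for t ≤ 66.
G = 99.47·ln 54.62 − 161.1 = 99.47·4.0004 − 161.1 = 236.820.
B = 138.5·ln(54.62 − 10) − 305.0 = 138.5·ln 44.62 − 305.0 = 138.5·3.7982 − 305.0 = 221.048.
Rounded: (255, 237, 221).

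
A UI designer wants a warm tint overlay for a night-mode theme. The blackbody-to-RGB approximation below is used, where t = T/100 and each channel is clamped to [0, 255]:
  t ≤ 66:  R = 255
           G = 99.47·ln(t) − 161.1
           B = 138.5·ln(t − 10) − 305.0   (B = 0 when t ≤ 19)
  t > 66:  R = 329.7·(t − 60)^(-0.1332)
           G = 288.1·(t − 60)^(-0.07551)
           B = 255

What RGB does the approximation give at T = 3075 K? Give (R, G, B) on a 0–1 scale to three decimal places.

t = 3075/100 = 30.75; the t ≤ 66 branch applies.
R = 255 by definition for t ≤ 66.
G = 99.47·ln 30.75 − 161.1 = 99.47·3.4259 − 161.1 = 179.673.
B = 138.5·ln(30.75 − 10) − 305.0 = 138.5·ln 20.75 − 305.0 = 138.5·3.0325 − 305.0 = 115.008.
Dividing each by 255: (1.0000, 0.7046, 0.4510) → (1.000, 0.705, 0.451).

(1.000, 0.705, 0.451)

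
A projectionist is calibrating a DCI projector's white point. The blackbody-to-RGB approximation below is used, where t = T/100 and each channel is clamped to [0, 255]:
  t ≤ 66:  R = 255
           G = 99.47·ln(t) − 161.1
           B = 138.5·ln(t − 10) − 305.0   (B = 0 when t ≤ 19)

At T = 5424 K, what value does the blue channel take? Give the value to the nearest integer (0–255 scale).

t = 5424/100 = 54.24; the t ≤ 66 branch applies.
B = 138.5·ln(54.24 − 10) − 305.0 = 138.5·ln 44.24 − 305.0 = 138.5·3.7896 − 305.0 = 219.864.
Rounded: 220.

220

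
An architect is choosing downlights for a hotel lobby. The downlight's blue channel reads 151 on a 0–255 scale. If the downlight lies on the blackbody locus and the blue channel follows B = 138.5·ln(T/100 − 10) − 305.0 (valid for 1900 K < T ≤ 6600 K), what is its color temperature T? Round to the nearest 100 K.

ln(t − 10) = (151 + 305.0) / 138.5 = 3.2924.
t − 10 = e^3.2924 = 26.908, so t = 36.908.
T = 100·t = 3691 K → 3700 K to the nearest 100 K.

3700 K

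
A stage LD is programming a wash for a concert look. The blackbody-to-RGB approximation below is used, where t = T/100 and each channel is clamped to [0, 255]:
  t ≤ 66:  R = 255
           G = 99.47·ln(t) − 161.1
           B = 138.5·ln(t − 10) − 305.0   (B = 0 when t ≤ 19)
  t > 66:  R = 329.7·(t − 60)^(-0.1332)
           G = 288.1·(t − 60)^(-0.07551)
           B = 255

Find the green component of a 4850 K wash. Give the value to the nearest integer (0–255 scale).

225

t = 4850/100 = 48.5; the t ≤ 66 branch applies.
G = 99.47·ln 48.5 − 161.1 = 99.47·3.8816 − 161.1 = 224.999.
Rounded: 225.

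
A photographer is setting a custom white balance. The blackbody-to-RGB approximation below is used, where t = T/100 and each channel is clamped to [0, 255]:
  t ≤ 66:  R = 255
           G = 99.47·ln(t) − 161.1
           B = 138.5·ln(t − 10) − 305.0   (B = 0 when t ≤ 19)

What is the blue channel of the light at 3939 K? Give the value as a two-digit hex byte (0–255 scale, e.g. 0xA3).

t = 3939/100 = 39.39; the t ≤ 66 branch applies.
B = 138.5·ln(39.39 − 10) − 305.0 = 138.5·ln 29.39 − 305.0 = 138.5·3.3807 − 305.0 = 163.221.
Rounded: 163; in hex, 0xA3.

0xA3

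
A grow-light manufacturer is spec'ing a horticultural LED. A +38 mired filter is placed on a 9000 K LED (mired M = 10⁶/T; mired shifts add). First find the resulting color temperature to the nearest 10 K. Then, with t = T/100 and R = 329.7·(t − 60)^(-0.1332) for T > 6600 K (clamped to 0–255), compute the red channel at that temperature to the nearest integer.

254

M_in = 10⁶/9000 = 111.11; M_out = 111.11 + (+38) = 149.11.
T_out = 10⁶/149.11 = 6706.4 K → 6710 K; t = 67.1.
R = 329.7·(67.1 − 60)^(-0.1332) = 329.7·7.1^(-0.1332) = 329.7·0.77022 = 253.940.
Rounded: 254.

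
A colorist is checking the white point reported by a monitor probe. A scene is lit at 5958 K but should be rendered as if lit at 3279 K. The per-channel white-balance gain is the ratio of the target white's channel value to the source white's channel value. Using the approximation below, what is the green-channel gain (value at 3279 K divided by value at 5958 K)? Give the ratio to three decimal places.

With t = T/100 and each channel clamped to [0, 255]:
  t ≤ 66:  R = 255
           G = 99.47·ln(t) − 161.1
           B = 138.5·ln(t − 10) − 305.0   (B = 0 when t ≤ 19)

At 5958 K (t = 59.58):
  G = 99.47·ln 59.58 − 161.1 = 99.47·4.0873 − 161.1 = 245.466.
At 3279 K (t = 32.79):
  G = 99.47·ln 32.79 − 161.1 = 99.47·3.4901 − 161.1 = 186.063.
Gain = 186.063 / 245.466 = 0.7580 → 0.758.

0.758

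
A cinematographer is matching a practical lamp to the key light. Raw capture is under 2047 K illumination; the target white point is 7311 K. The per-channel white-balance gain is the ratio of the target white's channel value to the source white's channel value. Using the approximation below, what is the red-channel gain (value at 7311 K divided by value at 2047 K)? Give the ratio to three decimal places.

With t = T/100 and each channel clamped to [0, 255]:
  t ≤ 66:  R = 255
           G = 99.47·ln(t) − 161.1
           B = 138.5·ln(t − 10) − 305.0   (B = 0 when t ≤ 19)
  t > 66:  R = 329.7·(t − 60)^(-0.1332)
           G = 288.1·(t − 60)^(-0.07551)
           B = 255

0.918

At 2047 K (t = 20.47):
  R = 255 by definition for t ≤ 66.
At 7311 K (t = 73.11):
  R = 329.7·(73.11 − 60)^(-0.1332) = 329.7·13.11^(-0.1332) = 329.7·0.70980 = 234.021.
Gain = 234.021 / 255.000 = 0.9177 → 0.918.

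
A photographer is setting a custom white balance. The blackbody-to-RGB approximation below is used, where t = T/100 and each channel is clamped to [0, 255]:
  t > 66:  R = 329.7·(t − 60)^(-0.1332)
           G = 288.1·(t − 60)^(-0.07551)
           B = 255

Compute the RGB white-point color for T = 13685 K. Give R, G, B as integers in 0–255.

t = 13685/100 = 136.85; the t > 66 branch applies.
R = 329.7·(136.85 − 60)^(-0.1332) = 329.7·76.85^(-0.1332) = 329.7·0.56083 = 184.906.
G = 288.1·(136.85 − 60)^(-0.07551) = 288.1·76.85^(-0.07551) = 288.1·0.72047 = 207.567.
B = 255 by definition for t > 66.
Rounded: (185, 208, 255).

R=185, G=208, B=255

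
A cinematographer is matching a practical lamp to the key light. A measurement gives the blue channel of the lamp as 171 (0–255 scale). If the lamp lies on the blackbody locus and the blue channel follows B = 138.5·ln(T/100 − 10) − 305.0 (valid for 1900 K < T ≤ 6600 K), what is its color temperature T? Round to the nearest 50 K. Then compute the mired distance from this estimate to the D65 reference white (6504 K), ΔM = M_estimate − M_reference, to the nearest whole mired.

+90 mireds

ln(t − 10) = (171 + 305.0) / 138.5 = 3.4368.
t − 10 = e^3.4368 = 31.088, so t = 41.088.
T = 100·t = 4109 K → 4100 K to the nearest 50 K.
M_estimate = 10⁶/4100 = 243.90; M_reference = 10⁶/6504 = 153.75.
ΔM = 243.90 − 153.75 = 90.15 → +90 mireds.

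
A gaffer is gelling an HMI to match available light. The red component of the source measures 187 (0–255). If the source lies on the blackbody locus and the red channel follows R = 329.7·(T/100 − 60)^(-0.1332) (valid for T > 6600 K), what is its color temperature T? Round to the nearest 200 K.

(t − 60)^(-0.1332) = 187/329.7 = 0.56718.
t − 60 = 0.56718^(1/-0.1332) = 0.56718^(-7.508) = 70.620, so t = 130.620.
T = 100·t = 13062 K → 13000 K to the nearest 200 K.

13000 K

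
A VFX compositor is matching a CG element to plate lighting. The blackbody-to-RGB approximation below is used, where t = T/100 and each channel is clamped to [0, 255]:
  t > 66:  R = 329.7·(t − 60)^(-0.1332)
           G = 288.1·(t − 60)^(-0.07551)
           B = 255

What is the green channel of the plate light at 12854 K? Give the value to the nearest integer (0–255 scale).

209

t = 12854/100 = 128.54; the t > 66 branch applies.
G = 288.1·(128.54 − 60)^(-0.07551) = 288.1·68.54^(-0.07551) = 288.1·0.72672 = 209.368.
Rounded: 209.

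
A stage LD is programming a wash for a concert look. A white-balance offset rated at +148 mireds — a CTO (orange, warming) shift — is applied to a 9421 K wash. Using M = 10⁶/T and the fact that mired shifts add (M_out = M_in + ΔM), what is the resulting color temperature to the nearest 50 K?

3950 K

M_in = 10⁶/9421 = 106.15 mireds.
M_out = 106.15 + (+148) = 254.15 mireds.
T_out = 10⁶/254.15 = 3934.7 K → 3950 K.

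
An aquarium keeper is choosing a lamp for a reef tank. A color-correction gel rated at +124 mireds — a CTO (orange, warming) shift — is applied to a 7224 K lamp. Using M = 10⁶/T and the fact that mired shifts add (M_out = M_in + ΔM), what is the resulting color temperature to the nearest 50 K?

3800 K

M_in = 10⁶/7224 = 138.43 mireds.
M_out = 138.43 + (+124) = 262.43 mireds.
T_out = 10⁶/262.43 = 3810.6 K → 3800 K.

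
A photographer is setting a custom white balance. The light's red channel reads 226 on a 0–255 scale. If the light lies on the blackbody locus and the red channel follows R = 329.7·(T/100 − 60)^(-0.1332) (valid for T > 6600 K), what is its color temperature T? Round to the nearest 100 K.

7700 K

(t − 60)^(-0.1332) = 226/329.7 = 0.68547.
t − 60 = 0.68547^(1/-0.1332) = 0.68547^(-7.508) = 17.034, so t = 77.034.
T = 100·t = 7703 K → 7700 K to the nearest 100 K.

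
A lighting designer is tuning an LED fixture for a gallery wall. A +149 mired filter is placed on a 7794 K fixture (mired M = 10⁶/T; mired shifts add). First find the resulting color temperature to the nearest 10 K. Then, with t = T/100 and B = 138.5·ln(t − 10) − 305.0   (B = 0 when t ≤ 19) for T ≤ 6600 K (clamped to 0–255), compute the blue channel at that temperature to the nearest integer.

147

M_in = 10⁶/7794 = 128.30; M_out = 128.30 + (+149) = 277.30.
T_out = 10⁶/277.30 = 3606.2 K → 3610 K; t = 36.1.
B = 138.5·ln(36.1 − 10) − 305.0 = 138.5·ln 26.1 − 305.0 = 138.5·3.2619 − 305.0 = 146.778.
Rounded: 147.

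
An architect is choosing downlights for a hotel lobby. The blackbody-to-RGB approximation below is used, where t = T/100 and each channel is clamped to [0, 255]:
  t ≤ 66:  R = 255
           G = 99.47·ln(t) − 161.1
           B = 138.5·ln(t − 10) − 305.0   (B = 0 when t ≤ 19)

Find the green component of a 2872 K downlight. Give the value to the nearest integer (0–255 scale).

173

t = 2872/100 = 28.72; the t ≤ 66 branch applies.
G = 99.47·ln 28.72 − 161.1 = 99.47·3.3576 − 161.1 = 172.880.
Rounded: 173.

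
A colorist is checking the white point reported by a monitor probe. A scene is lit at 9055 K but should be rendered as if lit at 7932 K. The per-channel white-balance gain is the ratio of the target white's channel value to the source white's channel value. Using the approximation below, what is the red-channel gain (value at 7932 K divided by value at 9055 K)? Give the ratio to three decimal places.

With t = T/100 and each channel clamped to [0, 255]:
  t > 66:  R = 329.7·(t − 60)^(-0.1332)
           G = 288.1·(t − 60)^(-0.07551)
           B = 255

1.063

At 9055 K (t = 90.55):
  R = 329.7·(90.55 − 60)^(-0.1332) = 329.7·30.55^(-0.1332) = 329.7·0.63416 = 209.081.
At 7932 K (t = 79.32):
  R = 329.7·(79.32 − 60)^(-0.1332) = 329.7·19.32^(-0.1332) = 329.7·0.67407 = 222.240.
Gain = 222.240 / 209.081 = 1.0629 → 1.063.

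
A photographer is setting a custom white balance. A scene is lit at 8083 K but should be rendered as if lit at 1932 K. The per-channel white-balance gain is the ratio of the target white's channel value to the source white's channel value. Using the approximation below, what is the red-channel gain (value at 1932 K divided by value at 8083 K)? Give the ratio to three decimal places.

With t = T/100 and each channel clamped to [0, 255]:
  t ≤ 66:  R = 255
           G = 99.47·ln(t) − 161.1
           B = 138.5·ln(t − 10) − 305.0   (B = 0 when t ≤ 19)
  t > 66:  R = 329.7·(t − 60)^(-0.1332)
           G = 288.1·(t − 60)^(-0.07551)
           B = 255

1.159

At 8083 K (t = 80.83):
  R = 329.7·(80.83 − 60)^(-0.1332) = 329.7·20.83^(-0.1332) = 329.7·0.66735 = 220.024.
At 1932 K (t = 19.32):
  R = 255 by definition for t ≤ 66.
Gain = 255.000 / 220.024 = 1.1590 → 1.159.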